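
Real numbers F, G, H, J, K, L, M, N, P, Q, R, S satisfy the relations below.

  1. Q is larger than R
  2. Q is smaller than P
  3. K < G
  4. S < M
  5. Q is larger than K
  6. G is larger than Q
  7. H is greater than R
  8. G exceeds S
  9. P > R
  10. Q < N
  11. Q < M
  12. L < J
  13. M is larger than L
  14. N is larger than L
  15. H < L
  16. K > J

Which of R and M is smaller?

R < H and H < L give R < L.
With L < J: R < H < L < J.
Then J < K extends the chain to K.
Then K < Q extends the chain to Q.
Then Q < M extends the chain to M.
So R < M; R is the smaller of the two.

R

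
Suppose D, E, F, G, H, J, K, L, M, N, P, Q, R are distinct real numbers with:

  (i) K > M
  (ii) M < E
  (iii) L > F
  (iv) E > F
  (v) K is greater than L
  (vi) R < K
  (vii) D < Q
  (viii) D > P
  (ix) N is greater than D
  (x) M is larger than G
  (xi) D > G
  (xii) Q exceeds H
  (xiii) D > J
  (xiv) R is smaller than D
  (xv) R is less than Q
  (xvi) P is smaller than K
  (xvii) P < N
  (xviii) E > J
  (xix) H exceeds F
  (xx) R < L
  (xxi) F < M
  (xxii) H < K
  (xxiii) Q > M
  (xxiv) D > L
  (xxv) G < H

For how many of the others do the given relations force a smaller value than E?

4

From E the given relations immediately reach F, M, J.
From those, G — 4 in total.
Nothing else is reachable below E; 4 in all.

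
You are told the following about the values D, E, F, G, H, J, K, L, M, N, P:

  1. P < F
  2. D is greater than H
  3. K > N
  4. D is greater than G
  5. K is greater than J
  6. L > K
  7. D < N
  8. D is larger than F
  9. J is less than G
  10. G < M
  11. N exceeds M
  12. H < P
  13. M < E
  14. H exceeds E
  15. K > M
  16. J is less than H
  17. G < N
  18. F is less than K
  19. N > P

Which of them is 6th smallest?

The consecutive relations fix a unique order: J < G < M < E < H < P < F < D < N < K < L.
Counting 6 from the smallest end gives P.

P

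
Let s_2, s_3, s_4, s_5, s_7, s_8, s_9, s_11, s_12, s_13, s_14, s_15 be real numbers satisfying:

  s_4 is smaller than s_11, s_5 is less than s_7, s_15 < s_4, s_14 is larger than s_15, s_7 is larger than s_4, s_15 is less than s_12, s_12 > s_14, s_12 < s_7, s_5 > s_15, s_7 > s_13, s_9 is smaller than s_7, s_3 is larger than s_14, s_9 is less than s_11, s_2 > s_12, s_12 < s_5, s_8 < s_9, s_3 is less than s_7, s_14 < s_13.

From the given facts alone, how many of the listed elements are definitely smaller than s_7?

9

From s_7 the given relations immediately reach s_9, s_13, s_12, s_4, s_3, s_5.
From those, s_8, s_15, s_14 — 9 in total.
No other element is forced below s_7 by the given relations, so the count is 9.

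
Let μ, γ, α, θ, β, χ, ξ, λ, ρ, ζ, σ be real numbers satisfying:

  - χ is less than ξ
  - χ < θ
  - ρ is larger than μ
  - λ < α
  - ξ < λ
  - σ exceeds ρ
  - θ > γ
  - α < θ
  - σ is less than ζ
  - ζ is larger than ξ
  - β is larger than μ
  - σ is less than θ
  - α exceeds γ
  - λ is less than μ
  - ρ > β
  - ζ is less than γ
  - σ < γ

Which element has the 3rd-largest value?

γ

Piecing the relations together gives one ordering: χ < ξ < λ < μ < β < ρ < σ < ζ < γ < α < θ.
Counting 3 from the largest end gives γ.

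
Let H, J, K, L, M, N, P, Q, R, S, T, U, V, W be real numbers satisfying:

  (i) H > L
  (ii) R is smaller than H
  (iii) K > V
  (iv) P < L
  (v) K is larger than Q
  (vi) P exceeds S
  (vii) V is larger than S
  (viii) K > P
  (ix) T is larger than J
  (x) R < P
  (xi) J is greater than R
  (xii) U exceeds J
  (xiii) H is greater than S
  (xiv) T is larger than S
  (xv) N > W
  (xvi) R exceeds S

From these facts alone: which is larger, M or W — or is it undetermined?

undetermined

Following every chain through W: above W we get N.
M is not reached, and no chain runs the other way from M to W.
So the given relations leave the order of W and M undetermined.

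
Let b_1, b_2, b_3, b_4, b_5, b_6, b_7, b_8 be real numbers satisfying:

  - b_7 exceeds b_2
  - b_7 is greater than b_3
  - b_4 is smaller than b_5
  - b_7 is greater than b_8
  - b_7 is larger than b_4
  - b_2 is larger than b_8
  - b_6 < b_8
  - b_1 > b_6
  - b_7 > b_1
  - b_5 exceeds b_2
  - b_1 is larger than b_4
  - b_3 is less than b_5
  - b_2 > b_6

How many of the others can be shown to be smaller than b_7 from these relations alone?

6

The elements the relations force below b_7 are b_6, b_3, b_8, b_4, b_2, b_1 — no chain reaches any other.
That is 6.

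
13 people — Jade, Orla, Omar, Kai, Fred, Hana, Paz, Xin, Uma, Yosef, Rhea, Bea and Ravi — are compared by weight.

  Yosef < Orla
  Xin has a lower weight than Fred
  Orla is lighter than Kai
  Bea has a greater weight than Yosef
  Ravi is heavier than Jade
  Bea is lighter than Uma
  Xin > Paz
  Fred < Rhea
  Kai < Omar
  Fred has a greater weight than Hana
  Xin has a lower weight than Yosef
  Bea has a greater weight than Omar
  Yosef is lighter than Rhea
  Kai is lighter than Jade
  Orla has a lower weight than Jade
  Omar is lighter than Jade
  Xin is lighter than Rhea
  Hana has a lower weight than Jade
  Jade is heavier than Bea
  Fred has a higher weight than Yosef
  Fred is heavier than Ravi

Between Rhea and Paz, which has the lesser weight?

Paz

Paz < Xin and Xin < Yosef give Paz < Yosef.
With Yosef < Orla: Paz < Xin < Yosef < Orla.
With Orla < Kai: Paz < Xin < Yosef < Orla < Kai.
Then Kai < Omar extends the chain to Omar.
Then Omar < Bea extends the chain to Bea.
Then Bea < Jade extends the chain to Jade.
With Jade < Ravi: Paz < Xin < Yosef < Orla < Kai < Omar < Bea < Jade < Ravi.
Then Ravi < Fred extends the chain to Fred.
Then Fred < Rhea extends the chain to Rhea.
So Paz < Rhea; Paz is the lighter of the two.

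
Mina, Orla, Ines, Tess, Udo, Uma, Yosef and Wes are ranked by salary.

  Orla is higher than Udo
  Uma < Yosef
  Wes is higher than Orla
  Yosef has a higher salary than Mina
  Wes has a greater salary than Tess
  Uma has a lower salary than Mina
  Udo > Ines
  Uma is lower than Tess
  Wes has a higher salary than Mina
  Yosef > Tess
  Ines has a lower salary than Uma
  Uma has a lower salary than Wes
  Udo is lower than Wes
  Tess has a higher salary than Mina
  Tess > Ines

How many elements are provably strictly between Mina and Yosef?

Chaining upward from Mina reaches: Tess, Wes.
Chaining downward from Yosef reaches: Ines, Uma, Tess.
Strictly between Mina and Yosef are those in both lists: Tess — 1 element.

1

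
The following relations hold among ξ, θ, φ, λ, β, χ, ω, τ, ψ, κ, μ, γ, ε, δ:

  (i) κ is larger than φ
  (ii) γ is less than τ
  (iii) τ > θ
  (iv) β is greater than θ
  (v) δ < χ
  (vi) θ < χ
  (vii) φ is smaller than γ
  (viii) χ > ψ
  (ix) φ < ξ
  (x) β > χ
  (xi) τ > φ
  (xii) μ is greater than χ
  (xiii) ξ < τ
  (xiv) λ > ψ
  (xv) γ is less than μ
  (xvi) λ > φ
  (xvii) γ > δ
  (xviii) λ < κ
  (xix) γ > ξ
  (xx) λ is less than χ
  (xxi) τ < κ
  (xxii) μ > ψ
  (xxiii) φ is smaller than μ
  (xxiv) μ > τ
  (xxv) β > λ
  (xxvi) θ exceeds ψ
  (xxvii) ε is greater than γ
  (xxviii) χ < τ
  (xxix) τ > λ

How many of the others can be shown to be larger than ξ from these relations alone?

5

From ξ the given relations immediately reach γ, τ.
From those, ε, μ, κ — 5 in total.
Nothing else is reachable above ξ; 5 in all.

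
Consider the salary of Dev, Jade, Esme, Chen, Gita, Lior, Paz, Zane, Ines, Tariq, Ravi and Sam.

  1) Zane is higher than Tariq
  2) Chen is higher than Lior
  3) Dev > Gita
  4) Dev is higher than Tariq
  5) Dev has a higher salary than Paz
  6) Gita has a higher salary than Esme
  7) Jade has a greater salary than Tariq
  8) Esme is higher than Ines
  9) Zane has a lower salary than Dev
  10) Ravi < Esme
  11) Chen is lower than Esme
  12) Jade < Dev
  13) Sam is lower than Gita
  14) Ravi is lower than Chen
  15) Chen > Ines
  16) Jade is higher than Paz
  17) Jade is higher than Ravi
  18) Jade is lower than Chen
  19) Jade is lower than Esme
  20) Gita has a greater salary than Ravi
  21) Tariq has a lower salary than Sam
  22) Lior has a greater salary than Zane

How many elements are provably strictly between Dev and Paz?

Chaining upward from Paz reaches: Jade, Chen, Esme, Gita.
Chaining downward from Dev reaches: Tariq, Ines, Zane, Lior, Ravi, Jade, Chen, Sam, Esme, Gita.
Strictly between Paz and Dev are those in both lists: Jade, Chen, Esme, Gita — 4 elements.

4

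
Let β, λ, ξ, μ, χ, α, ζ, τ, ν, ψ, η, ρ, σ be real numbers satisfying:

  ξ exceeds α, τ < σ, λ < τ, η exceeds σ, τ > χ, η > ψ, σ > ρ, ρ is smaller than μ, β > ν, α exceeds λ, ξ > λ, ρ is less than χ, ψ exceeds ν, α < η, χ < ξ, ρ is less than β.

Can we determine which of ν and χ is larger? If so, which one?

Following every chain through χ: above χ we get ξ, τ, σ, η; below χ we get ρ.
ν is not reached, and no chain runs the other way from ν to χ.
So the given relations leave the order of χ and ν undetermined.

undetermined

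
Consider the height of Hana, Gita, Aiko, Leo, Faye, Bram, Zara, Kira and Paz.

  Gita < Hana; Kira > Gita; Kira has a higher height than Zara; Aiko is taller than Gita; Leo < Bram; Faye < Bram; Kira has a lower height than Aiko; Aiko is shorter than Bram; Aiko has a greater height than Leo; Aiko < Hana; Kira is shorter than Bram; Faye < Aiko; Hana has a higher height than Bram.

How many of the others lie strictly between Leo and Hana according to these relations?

Chaining upward from Leo reaches: Aiko, Bram.
Chaining downward from Hana reaches: Gita, Zara, Faye, Kira, Aiko, Bram.
Strictly between Leo and Hana are those in both lists: Aiko, Bram — 2 elements.

2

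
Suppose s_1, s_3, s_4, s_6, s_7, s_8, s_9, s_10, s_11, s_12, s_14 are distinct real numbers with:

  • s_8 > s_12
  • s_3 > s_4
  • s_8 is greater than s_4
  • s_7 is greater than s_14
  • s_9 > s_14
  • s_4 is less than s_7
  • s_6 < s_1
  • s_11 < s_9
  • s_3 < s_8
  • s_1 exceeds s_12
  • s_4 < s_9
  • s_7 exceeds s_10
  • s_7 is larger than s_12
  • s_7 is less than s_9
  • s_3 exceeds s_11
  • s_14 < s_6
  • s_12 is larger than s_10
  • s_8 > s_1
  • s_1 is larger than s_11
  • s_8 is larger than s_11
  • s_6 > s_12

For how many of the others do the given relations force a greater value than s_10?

From s_10 the given relations immediately reach s_12, s_7.
From those, s_6, s_1, s_8, s_9 — 6 in total.
No other element is forced above s_10 by the given relations, so the count is 6.

6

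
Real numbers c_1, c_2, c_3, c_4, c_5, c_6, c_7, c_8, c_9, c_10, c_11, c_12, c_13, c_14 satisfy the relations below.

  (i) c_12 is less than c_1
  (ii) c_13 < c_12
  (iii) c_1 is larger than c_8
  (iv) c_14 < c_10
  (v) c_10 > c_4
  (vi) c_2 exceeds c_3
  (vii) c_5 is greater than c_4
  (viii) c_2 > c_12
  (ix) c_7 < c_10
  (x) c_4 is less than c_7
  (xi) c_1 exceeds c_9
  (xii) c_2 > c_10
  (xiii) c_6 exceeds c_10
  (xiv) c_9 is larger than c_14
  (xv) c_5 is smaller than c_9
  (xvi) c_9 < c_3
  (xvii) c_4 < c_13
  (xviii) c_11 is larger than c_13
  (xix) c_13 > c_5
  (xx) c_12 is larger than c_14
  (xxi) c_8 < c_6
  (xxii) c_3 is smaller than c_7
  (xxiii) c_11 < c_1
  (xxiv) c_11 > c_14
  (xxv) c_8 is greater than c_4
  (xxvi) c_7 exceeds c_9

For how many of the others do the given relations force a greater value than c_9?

From c_9 the given relations immediately reach c_1, c_3, c_7.
From those, c_10, c_2 — 5 in total.
From those, c_6 — 6 in total.
Nothing else is reachable above c_9; 6 in all.

6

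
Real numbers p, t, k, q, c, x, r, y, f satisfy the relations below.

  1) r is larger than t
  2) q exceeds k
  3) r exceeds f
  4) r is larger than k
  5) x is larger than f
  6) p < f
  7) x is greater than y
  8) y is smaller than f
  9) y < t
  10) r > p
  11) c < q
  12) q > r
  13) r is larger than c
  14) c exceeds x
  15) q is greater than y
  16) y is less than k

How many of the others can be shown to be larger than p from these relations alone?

5

Directly above p: f, r.
One step further: x, q (4 so far).
One step further: c (5 so far).
No other element is forced above p by the given relations, so the count is 5.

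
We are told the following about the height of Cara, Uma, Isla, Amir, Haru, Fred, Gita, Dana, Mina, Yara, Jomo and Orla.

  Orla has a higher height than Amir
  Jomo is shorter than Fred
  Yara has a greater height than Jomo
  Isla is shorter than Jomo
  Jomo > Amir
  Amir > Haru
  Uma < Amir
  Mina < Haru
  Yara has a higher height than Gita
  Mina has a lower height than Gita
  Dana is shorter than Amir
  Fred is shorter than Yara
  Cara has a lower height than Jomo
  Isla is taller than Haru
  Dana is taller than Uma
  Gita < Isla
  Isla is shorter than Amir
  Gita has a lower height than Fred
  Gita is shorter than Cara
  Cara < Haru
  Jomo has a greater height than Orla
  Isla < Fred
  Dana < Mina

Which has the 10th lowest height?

Jomo

Chaining the given pairs: Uma < Dana < Mina < Gita < Cara < Haru < Isla < Amir < Orla < Jomo < Fred < Yara.
Counting 10 from the smallest end gives Jomo.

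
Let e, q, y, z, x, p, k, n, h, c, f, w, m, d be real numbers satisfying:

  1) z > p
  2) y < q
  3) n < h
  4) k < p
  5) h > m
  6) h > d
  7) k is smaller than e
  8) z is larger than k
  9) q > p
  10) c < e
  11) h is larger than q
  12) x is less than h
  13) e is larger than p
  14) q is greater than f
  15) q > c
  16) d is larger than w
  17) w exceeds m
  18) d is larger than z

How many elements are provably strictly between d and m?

Chaining upward from m reaches: w, h.
Chaining downward from d reaches: k, p, z, w.
Strictly between m and d are those in both lists: w — 1 element.

1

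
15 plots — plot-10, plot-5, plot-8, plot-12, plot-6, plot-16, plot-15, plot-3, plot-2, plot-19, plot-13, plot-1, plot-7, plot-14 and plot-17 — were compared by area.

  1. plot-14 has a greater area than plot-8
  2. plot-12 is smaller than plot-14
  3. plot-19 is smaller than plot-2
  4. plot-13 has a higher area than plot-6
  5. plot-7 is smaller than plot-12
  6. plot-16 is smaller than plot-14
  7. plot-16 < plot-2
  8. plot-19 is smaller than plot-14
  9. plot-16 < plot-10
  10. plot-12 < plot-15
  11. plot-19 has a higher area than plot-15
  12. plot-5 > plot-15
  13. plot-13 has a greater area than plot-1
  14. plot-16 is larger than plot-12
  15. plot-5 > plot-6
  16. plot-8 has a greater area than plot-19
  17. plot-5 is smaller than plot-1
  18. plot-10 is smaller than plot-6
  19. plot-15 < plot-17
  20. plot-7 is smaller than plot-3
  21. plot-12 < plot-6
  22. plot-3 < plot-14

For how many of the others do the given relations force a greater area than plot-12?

12

The elements the relations force above plot-12 are plot-16, plot-10, plot-15, plot-17, plot-19, plot-6, plot-5, plot-1, plot-8, plot-13, plot-2, plot-14 — no chain reaches any other.
That is 12.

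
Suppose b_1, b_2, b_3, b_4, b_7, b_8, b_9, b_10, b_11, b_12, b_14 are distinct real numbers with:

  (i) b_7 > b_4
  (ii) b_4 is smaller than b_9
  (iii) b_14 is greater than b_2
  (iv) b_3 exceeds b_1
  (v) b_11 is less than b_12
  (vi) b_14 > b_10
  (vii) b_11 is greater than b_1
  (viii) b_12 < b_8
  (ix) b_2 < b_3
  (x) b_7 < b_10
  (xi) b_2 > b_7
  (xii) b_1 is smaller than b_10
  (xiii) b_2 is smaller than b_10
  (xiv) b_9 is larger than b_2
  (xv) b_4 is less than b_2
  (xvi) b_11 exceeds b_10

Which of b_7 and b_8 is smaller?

b_7

Chaining the given relations: b_7 < b_2 < b_10 < b_11 < b_12 < b_8.
So b_7 < b_8; b_7 is the smaller of the two.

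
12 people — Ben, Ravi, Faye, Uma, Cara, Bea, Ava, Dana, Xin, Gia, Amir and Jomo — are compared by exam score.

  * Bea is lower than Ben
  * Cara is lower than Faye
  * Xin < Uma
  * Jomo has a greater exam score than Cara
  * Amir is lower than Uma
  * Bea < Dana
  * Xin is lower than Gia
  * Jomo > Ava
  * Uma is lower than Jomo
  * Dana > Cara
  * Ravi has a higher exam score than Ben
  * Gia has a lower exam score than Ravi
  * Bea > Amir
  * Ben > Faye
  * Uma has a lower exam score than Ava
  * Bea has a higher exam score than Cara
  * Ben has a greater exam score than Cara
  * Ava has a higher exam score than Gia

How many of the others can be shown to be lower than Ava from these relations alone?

4

From Ava the given relations immediately reach Gia, Uma.
From those, Amir, Xin — 4 in total.
No other element is forced below Ava by the given relations, so the count is 4.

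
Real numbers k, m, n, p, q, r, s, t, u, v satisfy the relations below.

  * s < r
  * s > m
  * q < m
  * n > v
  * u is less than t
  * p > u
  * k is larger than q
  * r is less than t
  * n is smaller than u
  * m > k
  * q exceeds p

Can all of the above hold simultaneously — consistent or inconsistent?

consistent

Every relation is compatible with v < n < u < p < q < k < m < s < r < t; the set is consistent.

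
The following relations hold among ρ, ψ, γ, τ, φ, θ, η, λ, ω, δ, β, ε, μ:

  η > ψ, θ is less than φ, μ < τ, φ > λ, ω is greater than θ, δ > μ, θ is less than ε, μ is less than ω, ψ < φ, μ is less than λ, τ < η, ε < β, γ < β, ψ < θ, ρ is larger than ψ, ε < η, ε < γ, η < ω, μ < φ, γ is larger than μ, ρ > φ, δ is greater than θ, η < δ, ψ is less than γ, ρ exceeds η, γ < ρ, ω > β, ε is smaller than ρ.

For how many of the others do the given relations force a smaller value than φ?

4

From φ the given relations immediately reach ψ, θ, μ, λ.
Nothing else is reachable below φ; 4 in all.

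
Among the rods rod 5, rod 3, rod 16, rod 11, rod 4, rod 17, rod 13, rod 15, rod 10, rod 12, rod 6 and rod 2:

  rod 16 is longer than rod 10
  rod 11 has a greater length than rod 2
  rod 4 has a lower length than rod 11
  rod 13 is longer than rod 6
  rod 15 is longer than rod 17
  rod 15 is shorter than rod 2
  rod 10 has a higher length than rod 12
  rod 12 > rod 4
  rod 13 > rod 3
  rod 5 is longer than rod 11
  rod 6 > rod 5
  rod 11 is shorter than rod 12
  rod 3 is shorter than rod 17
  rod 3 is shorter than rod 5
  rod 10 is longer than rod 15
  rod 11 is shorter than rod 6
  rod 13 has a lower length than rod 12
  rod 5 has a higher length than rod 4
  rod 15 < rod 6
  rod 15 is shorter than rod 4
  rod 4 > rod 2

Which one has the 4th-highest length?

rod 13

The consecutive relations fix a unique order: rod 3 < rod 17 < rod 15 < rod 2 < rod 4 < rod 11 < rod 5 < rod 6 < rod 13 < rod 12 < rod 10 < rod 16.
The 4th largest is rod 13.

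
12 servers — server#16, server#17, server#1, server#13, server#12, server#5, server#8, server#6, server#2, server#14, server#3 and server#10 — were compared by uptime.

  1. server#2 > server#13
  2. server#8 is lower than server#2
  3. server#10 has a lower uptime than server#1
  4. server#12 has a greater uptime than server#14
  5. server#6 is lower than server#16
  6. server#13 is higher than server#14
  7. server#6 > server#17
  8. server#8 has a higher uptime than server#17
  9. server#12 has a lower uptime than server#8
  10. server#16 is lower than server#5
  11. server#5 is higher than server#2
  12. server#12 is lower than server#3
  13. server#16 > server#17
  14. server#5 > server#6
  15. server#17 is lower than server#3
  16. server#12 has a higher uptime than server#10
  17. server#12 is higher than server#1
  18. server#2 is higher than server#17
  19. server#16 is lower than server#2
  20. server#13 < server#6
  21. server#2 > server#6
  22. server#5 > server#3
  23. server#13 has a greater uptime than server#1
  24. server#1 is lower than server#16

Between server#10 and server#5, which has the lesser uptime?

server#10

Link the given pairs in sequence: server#10 < server#1; server#1 < server#13; server#13 < server#6; server#6 < server#16; server#16 < server#2; server#2 < server#5.
Together: server#10 < server#1 < server#13 < server#6 < server#16 < server#2 < server#5.
So server#10 < server#5; server#10 is the lower of the two.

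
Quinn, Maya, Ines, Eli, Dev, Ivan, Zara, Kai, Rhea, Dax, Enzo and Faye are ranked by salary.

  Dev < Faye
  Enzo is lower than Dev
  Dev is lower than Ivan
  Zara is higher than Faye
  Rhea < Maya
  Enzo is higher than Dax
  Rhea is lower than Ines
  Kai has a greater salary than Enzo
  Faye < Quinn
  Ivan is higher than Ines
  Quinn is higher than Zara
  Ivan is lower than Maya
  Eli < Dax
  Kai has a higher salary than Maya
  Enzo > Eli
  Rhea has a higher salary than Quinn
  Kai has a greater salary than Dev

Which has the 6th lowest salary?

Piecing the relations together gives one ordering: Eli < Dax < Enzo < Dev < Faye < Zara < Quinn < Rhea < Ines < Ivan < Maya < Kai.
The 6th smallest is Zara.

Zara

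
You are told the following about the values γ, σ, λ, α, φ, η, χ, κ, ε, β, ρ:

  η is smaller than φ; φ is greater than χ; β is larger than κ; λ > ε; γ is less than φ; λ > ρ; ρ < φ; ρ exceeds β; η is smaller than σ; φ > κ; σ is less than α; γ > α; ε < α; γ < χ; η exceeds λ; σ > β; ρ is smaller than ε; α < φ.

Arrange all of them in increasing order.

Nothing is placed below κ, so it is least; from there κ < β; β < ρ; ρ < ε; ε < λ; λ < η; η < σ; σ < α; α < γ; γ < χ; χ < φ, each given directly.

κ < β < ρ < ε < λ < η < σ < α < γ < χ < φ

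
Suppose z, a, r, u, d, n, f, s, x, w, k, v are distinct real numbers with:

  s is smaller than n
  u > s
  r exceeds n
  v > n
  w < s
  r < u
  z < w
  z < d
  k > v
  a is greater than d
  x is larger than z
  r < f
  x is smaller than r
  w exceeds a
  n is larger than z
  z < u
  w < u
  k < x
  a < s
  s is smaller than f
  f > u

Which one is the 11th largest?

d

The consecutive relations fix a unique order: z < d < a < w < s < n < v < k < x < r < u < f.
The 11th largest is d.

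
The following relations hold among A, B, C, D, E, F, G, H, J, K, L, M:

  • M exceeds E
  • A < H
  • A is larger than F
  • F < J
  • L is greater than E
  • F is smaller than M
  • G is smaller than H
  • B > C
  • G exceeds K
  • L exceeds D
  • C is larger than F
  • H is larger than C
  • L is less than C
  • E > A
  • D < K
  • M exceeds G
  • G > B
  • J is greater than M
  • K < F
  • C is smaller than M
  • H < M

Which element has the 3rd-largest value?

H

Piecing the relations together gives one ordering: D < K < F < A < E < L < C < B < G < H < M < J.
The 3rd largest is H.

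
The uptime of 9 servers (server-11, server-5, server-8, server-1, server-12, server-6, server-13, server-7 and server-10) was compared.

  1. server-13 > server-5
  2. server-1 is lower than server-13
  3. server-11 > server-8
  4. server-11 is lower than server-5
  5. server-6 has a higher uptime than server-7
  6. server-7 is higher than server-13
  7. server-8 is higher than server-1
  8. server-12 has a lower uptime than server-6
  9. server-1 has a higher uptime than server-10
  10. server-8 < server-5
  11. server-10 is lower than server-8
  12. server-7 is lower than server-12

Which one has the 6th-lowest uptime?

The consecutive relations fix a unique order: server-10 < server-1 < server-8 < server-11 < server-5 < server-13 < server-7 < server-12 < server-6.
The 6th smallest is server-13.

server-13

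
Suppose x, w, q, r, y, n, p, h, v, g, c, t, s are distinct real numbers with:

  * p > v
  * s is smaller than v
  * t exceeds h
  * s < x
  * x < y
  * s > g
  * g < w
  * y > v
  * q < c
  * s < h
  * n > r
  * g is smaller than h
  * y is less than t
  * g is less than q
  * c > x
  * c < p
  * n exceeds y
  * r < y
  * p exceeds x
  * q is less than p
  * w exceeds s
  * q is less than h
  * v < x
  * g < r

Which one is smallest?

Chaining upward from g: directly above it, q, s, h, r, w; then v, x, c, p, y, t, n.
That covers every other element, and nothing is given below g, so g is the smallest.

g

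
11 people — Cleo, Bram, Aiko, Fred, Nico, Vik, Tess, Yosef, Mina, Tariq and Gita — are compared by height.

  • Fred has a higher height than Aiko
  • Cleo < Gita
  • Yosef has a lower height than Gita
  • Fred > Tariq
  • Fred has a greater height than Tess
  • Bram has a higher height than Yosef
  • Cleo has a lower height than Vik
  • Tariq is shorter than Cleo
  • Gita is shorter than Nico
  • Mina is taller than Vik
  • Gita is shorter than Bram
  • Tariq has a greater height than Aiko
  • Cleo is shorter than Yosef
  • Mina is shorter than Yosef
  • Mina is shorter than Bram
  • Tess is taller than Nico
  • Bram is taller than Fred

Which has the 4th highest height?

Chaining the given pairs: Aiko < Tariq < Cleo < Vik < Mina < Yosef < Gita < Nico < Tess < Fred < Bram.
The 4th largest is Nico.

Nico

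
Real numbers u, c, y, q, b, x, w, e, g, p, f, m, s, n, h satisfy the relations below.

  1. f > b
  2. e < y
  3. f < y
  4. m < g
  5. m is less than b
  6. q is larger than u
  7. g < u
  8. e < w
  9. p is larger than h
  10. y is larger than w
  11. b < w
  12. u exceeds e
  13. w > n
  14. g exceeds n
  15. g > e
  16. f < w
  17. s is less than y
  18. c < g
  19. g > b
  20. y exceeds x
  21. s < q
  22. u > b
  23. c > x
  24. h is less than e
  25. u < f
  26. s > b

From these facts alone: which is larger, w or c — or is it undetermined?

w

The relevant relations are c < g; g < u; u < f; f < w.
Chaining these gives c < g < u < f < w.
So w is larger.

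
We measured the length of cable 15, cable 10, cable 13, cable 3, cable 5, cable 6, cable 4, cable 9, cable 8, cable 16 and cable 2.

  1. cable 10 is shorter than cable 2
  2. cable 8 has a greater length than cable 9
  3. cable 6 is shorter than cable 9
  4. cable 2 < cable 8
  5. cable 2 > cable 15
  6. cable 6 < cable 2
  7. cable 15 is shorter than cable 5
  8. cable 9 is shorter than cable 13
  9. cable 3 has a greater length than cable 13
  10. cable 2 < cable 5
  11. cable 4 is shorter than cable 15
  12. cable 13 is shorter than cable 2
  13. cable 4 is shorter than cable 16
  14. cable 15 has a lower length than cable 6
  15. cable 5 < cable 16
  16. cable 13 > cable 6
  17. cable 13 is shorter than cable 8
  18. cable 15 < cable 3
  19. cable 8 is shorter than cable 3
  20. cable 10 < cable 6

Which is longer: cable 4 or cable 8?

cable 8

cable 4 < cable 15 and cable 15 < cable 6 give cable 4 < cable 6.
Then cable 6 < cable 9 extends the chain to cable 9.
With cable 9 < cable 13: cable 4 < cable 15 < cable 6 < cable 9 < cable 13.
Then cable 13 < cable 2 extends the chain to cable 2.
Then cable 2 < cable 8 extends the chain to cable 8.
So cable 4 < cable 8; cable 8 is the longer of the two.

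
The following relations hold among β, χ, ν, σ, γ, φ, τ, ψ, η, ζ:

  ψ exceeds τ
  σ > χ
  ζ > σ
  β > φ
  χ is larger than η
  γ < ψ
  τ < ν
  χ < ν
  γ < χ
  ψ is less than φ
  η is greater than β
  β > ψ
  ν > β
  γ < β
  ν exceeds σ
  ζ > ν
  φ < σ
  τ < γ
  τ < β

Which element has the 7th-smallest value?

Piecing the relations together gives one ordering: τ < γ < ψ < φ < β < η < χ < σ < ν < ζ.
The 7th smallest is χ.

χ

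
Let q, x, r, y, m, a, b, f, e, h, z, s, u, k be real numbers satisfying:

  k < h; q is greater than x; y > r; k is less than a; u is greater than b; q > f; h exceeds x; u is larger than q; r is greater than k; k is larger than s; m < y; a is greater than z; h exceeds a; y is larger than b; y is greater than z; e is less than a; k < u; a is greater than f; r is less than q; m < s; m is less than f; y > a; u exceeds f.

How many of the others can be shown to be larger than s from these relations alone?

Directly above s: k.
One step further: r, a, h, u (5 so far).
One step further: q, y (7 so far).
Nothing else is reachable above s; 7 in all.

7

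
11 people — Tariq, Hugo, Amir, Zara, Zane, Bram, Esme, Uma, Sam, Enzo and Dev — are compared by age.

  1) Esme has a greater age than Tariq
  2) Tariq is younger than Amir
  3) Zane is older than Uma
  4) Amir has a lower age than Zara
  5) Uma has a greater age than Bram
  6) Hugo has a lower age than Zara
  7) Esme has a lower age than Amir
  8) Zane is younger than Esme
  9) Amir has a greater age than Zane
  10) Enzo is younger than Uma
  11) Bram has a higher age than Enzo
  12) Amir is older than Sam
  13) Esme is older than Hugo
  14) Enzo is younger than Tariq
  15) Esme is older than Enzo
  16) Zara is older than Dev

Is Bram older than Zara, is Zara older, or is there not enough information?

Zara

The relevant relations are Bram < Uma; Uma < Zane; Zane < Esme; Esme < Amir; Amir < Zara.
Together: Bram < Uma < Zane < Esme < Amir < Zara.
So Zara is older.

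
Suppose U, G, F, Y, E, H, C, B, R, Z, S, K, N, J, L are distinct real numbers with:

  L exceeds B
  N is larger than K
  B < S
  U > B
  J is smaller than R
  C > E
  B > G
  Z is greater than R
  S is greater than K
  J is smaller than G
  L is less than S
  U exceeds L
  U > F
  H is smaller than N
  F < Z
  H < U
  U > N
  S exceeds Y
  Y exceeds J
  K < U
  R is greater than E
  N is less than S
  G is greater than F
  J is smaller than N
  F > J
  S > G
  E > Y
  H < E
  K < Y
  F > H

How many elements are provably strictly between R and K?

2

Chaining upward from K reaches: Y, E, N, C, Z, S, U.
Chaining downward from R reaches: J, Y, H, E.
Strictly between K and R are those in both lists: Y, E — 2 elements.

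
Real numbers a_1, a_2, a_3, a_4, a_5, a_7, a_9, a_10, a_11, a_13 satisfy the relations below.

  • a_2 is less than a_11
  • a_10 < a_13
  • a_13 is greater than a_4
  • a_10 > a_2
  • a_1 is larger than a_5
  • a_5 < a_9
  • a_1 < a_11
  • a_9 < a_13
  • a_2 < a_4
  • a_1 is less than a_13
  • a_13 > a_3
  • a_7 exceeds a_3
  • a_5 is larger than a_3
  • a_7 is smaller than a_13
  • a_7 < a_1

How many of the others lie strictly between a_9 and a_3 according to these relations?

The relations place a_3 below a_9. An element lies strictly between them when it is forced above a_3 and also forced below a_9.
Above a_3: {a_7, a_5, a_1, a_11, a_13}. Below a_9: {a_5}.
Intersection: {a_5} — 1.

1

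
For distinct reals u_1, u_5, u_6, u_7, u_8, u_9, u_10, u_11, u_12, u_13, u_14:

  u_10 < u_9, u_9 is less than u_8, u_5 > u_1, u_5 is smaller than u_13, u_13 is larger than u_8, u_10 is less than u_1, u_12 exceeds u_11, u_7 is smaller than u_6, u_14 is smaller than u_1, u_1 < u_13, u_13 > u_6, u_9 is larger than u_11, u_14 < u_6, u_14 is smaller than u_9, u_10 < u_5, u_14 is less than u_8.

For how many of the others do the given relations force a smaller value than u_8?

4

The elements the relations force below u_8 are u_10, u_14, u_11, u_9 — no chain reaches any other.
That is 4.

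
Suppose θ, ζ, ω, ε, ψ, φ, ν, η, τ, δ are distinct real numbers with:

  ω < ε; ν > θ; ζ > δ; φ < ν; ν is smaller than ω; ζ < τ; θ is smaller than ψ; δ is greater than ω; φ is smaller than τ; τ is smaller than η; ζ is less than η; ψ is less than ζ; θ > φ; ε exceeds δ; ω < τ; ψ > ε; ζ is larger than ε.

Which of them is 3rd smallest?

Piecing the relations together gives one ordering: φ < θ < ν < ω < δ < ε < ψ < ζ < τ < η.
The 3rd smallest is ν.

ν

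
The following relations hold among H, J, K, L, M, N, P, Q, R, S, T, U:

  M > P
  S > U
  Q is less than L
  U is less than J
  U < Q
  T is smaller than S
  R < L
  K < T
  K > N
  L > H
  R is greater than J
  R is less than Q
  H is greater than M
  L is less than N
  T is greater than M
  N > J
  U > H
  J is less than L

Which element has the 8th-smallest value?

Chaining the given pairs: P < M < H < U < J < R < Q < L < N < K < T < S.
The 8th smallest is L.

L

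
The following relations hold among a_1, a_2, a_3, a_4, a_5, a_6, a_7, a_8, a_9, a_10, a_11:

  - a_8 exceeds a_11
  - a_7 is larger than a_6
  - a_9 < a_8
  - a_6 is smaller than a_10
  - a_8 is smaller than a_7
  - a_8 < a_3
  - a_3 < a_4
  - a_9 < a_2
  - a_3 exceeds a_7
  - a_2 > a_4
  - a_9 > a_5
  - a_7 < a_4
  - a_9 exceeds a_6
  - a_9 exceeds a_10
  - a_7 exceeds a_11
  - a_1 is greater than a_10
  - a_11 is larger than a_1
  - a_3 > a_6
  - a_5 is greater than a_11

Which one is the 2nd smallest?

a_10

Piecing the relations together gives one ordering: a_6 < a_10 < a_1 < a_11 < a_5 < a_9 < a_8 < a_7 < a_3 < a_4 < a_2.
Counting 2 from the smallest end gives a_10.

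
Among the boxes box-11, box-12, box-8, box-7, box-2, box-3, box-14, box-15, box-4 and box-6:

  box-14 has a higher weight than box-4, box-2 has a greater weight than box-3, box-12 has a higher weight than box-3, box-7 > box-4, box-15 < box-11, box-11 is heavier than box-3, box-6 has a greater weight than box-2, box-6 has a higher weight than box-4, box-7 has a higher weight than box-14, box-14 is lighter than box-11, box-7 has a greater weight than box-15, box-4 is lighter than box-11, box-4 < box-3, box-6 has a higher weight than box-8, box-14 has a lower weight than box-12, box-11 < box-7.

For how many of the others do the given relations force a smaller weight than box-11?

Directly below box-11: box-15, box-4, box-3, box-14.
Nothing else is reachable below box-11; 4 in all.

4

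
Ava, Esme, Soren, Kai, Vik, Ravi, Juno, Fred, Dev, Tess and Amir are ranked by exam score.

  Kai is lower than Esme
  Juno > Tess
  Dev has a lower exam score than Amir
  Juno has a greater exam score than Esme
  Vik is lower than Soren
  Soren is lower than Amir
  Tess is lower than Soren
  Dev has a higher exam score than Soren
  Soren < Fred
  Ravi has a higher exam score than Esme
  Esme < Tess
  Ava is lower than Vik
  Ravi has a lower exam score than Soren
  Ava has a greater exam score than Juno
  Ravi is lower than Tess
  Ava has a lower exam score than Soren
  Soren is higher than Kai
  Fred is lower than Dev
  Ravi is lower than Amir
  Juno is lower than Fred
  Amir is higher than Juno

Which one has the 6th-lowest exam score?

Piecing the relations together gives one ordering: Kai < Esme < Ravi < Tess < Juno < Ava < Vik < Soren < Fred < Dev < Amir.
Counting 6 from the smallest end gives Ava.

Ava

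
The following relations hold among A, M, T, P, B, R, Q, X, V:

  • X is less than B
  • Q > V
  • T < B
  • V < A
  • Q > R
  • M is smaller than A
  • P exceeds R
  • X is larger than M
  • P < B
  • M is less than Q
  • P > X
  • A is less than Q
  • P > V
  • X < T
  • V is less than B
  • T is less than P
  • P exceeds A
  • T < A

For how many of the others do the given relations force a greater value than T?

4

The elements the relations force above T are A, Q, P, B — no chain reaches any other.
That is 4.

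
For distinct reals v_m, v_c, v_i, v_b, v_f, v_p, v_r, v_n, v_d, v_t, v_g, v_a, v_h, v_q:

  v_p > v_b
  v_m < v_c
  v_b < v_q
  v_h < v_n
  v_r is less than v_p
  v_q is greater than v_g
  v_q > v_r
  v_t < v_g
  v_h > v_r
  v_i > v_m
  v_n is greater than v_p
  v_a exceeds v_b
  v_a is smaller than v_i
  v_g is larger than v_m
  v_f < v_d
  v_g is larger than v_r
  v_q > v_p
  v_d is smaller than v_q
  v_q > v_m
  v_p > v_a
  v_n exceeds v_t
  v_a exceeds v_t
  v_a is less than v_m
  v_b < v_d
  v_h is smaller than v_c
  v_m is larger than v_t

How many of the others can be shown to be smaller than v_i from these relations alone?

From v_i the given relations immediately reach v_a, v_m.
From those, v_b, v_t — 4 in total.
Nothing else is reachable below v_i; 4 in all.

4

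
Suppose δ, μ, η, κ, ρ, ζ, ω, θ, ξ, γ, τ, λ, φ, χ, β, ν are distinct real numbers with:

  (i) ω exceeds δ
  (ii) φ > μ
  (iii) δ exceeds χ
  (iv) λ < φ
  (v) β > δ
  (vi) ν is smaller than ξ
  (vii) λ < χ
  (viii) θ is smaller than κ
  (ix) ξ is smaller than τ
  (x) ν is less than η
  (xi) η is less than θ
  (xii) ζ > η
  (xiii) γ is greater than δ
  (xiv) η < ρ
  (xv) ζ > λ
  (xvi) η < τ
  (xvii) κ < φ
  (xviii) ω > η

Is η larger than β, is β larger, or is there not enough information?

Following every chain through β: below β we get λ, χ, δ.
η is not reached, and no chain runs the other way from η to β.
So the given relations leave the order of β and η undetermined.

undetermined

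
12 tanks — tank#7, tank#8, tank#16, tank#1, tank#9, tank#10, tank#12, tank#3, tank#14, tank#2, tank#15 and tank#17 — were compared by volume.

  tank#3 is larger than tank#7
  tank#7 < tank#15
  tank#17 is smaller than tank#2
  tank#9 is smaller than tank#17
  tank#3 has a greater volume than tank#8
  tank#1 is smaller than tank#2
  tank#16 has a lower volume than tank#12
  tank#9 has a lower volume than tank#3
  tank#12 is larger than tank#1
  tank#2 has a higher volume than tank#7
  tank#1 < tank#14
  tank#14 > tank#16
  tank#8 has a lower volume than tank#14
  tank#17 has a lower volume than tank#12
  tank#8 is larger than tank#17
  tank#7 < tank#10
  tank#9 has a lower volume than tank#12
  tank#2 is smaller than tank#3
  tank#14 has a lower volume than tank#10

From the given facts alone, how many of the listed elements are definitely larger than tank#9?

From tank#9 the given relations immediately reach tank#17, tank#12, tank#3.
From those, tank#8, tank#2 — 5 in total.
From those, tank#14 — 6 in total.
From those, tank#10 — 7 in total.
Nothing else is reachable above tank#9; 7 in all.

7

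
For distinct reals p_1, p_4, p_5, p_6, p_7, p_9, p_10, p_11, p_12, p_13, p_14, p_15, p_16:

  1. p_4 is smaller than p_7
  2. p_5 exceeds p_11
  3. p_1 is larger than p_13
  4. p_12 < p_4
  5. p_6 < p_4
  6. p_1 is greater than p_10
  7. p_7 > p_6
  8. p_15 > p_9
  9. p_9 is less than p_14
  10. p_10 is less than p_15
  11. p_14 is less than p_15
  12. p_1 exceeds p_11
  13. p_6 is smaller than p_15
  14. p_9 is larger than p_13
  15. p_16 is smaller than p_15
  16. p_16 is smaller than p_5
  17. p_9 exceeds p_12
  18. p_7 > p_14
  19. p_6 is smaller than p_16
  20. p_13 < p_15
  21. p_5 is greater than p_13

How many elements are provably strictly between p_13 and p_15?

Chaining upward from p_13 reaches: p_9, p_14, p_1, p_7, p_5.
Chaining downward from p_15 reaches: p_10, p_6, p_16, p_12, p_9, p_14.
Strictly between p_13 and p_15 are those in both lists: p_9, p_14 — 2 elements.

2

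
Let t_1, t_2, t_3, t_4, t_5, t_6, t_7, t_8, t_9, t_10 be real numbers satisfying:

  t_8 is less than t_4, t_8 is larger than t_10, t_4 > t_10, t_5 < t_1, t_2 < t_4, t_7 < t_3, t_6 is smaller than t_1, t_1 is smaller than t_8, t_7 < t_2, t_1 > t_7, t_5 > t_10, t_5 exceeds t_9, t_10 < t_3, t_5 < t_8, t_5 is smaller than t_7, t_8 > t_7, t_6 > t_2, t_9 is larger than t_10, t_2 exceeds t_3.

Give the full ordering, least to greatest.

t_10 < t_9 < t_5 < t_7 < t_3 < t_2 < t_6 < t_1 < t_8 < t_4

The consecutive links are each given: t_10 < t_9; t_9 < t_5; t_5 < t_7; t_7 < t_3; t_3 < t_2; t_2 < t_6; t_6 < t_1; t_1 < t_8; t_8 < t_4.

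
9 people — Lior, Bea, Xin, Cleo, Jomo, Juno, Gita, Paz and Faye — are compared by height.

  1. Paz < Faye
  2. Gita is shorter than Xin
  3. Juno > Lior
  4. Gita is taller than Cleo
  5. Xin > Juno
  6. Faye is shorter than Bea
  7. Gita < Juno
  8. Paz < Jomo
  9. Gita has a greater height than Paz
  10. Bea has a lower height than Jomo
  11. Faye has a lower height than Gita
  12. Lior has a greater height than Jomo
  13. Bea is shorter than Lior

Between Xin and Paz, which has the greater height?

Link the given pairs in sequence: Paz < Faye; Faye < Bea; Bea < Jomo; Jomo < Lior; Lior < Juno; Juno < Xin.
Chaining these gives Paz < Faye < Bea < Jomo < Lior < Juno < Xin.
So Paz < Xin; Xin is the taller of the two.

Xin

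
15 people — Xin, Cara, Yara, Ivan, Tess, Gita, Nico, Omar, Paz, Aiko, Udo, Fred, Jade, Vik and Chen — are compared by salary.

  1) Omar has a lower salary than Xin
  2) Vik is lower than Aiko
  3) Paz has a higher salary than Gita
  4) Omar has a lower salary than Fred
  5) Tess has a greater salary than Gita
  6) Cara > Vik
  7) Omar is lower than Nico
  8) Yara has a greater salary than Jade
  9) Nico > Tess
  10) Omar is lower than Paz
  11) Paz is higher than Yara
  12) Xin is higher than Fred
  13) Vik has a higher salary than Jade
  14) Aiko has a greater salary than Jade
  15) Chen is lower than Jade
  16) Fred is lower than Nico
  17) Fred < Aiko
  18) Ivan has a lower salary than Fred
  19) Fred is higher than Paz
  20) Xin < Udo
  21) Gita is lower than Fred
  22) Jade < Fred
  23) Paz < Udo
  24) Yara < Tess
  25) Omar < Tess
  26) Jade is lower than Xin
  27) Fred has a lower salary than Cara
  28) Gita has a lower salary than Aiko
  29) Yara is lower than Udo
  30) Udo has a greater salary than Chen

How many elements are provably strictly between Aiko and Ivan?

1

Chaining upward from Ivan reaches: Fred, Xin, Udo, Cara, Nico.
Chaining downward from Aiko reaches: Omar, Chen, Jade, Gita, Yara, Paz, Fred, Vik.
Strictly between Ivan and Aiko are those in both lists: Fred — 1 element.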